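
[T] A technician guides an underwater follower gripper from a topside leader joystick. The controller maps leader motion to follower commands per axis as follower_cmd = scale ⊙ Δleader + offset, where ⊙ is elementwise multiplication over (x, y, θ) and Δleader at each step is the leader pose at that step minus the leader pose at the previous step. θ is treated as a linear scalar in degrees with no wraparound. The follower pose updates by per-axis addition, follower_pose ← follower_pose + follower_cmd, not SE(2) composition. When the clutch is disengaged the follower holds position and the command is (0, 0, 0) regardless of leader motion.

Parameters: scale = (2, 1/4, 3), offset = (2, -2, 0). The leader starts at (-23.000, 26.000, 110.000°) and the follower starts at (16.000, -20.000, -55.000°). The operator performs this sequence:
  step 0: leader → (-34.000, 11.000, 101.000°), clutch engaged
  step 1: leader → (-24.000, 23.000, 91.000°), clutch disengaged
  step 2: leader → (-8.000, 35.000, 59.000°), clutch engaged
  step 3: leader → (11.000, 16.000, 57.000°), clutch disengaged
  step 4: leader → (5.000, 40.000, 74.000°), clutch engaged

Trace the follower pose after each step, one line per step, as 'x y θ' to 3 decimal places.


-4.000 -25.750 -82.000
-4.000 -25.750 -82.000
30.000 -24.750 -178.000
30.000 -24.750 -178.000
20.000 -20.750 -127.000

step 0: Δleader=(-11.000, -15.000, -9.000°), engaged; cmd=(-20.000, -5.750, -27.000°) → follower=(-4.000, -25.750, -82.000°)
step 1: Δleader=(10.000, 12.000, -10.000°), disengaged; cmd=(0,0,0) → follower holds at (-4.000, -25.750, -82.000°)
step 2: Δleader=(16.000, 12.000, -32.000°), engaged; cmd=(34.000, 1.000, -96.000°) → follower=(30.000, -24.750, -178.000°)
step 3: Δleader=(19.000, -19.000, -2.000°), disengaged; cmd=(0,0,0) → follower holds at (30.000, -24.750, -178.000°)
step 4: Δleader=(-6.000, 24.000, 17.000°), engaged; cmd=(-10.000, 4.000, 51.000°) → follower=(20.000, -20.750, -127.000°)


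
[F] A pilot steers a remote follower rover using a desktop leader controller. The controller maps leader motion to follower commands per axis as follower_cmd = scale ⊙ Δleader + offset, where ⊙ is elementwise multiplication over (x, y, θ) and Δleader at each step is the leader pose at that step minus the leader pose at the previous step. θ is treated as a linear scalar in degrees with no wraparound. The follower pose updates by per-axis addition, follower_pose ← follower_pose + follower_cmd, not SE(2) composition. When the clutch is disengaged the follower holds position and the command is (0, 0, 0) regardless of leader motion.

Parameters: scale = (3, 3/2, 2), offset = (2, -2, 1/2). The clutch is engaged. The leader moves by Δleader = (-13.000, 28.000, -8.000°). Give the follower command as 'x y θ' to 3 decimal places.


axis x: 3·-13.000 + 2 = -37.000
axis y: 3/2·28.000 + -2 = 40.000
axis θ: 2·-8.000 + 1/2 = -15.500

-37.000 40.000 -15.500


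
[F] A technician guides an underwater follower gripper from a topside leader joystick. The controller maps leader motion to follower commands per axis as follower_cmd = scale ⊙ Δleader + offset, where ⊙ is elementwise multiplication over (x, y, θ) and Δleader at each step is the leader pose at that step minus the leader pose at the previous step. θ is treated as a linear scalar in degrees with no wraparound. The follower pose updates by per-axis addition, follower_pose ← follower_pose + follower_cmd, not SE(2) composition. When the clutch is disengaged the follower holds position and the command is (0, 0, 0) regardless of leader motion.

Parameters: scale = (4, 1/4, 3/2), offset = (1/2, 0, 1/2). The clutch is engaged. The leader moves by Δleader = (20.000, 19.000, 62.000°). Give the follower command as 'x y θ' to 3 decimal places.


axis x: 4·20.000 + 1/2 = 80.500
axis y: 1/4·19.000 + 0 = 4.750
axis θ: 3/2·62.000 + 1/2 = 93.500

80.500 4.750 93.500


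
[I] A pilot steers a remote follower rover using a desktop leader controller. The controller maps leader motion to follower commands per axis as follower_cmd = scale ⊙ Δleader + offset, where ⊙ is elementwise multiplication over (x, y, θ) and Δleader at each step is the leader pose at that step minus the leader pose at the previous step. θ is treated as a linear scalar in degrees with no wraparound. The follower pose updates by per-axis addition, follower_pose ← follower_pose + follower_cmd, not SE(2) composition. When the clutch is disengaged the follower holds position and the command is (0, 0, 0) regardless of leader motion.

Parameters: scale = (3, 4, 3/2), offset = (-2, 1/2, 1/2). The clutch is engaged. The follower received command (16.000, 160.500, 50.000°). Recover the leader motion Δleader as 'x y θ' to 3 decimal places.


6.000 40.000 33.000

axis x: (16.000 − -2) / (3) = 6.000
axis y: (160.500 − 1/2) / (4) = 40.000
axis θ: (50.000 − 1/2) / (3/2) = 33.000


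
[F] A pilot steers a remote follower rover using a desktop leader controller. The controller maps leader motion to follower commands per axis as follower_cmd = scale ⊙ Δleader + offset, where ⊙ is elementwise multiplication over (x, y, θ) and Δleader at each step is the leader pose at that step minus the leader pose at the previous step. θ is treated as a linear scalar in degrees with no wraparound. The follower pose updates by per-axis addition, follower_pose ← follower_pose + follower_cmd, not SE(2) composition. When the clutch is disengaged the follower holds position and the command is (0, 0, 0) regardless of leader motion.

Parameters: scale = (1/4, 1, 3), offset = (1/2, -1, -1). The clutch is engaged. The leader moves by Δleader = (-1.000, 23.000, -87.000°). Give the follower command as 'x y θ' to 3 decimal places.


axis x: 1/4·-1.000 + 1/2 = 0.250
axis y: 1·23.000 + -1 = 22.000
axis θ: 3·-87.000 + -1 = -262.000

0.250 22.000 -262.000


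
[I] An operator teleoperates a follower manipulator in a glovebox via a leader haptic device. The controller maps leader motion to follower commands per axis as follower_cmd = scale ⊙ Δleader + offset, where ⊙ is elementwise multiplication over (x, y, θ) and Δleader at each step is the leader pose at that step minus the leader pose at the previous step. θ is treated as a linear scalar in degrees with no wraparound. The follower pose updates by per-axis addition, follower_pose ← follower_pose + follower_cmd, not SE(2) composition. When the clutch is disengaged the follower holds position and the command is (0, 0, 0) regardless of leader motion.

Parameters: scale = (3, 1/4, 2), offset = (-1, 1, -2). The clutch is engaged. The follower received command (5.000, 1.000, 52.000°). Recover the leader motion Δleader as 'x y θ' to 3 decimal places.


2.000 0.000 27.000

axis x: (5.000 − -1) / (3) = 2.000
axis y: (1.000 − 1) / (1/4) = 0.000
axis θ: (52.000 − -2) / (2) = 27.000


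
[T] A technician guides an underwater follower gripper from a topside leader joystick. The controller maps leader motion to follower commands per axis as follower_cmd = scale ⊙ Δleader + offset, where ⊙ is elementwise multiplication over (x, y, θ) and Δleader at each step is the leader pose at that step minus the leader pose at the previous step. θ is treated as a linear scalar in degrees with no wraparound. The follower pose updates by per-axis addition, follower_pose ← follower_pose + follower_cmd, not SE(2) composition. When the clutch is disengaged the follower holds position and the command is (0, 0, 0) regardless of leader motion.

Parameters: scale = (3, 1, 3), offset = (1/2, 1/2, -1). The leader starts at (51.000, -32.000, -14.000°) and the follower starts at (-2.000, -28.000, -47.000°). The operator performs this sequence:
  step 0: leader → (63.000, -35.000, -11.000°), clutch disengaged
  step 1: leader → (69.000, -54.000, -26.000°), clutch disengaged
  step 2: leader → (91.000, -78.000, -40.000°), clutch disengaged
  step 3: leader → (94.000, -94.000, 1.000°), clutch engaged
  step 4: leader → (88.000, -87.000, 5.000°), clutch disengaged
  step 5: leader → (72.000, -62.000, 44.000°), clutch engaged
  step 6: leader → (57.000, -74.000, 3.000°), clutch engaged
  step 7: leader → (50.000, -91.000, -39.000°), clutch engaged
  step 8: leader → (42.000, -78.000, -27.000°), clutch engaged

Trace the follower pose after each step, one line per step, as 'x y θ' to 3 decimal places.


step 0: Δleader=(12.000, -3.000, 3.000°), disengaged; cmd=(0,0,0) → follower holds at (-2.000, -28.000, -47.000°)
step 1: Δleader=(6.000, -19.000, -15.000°), disengaged; cmd=(0,0,0) → follower holds at (-2.000, -28.000, -47.000°)
step 2: Δleader=(22.000, -24.000, -14.000°), disengaged; cmd=(0,0,0) → follower holds at (-2.000, -28.000, -47.000°)
step 3: Δleader=(3.000, -16.000, 41.000°), engaged; cmd=(9.500, -15.500, 122.000°) → follower=(7.500, -43.500, 75.000°)
step 4: Δleader=(-6.000, 7.000, 4.000°), disengaged; cmd=(0,0,0) → follower holds at (7.500, -43.500, 75.000°)
step 5: Δleader=(-16.000, 25.000, 39.000°), engaged; cmd=(-47.500, 25.500, 116.000°) → follower=(-40.000, -18.000, 191.000°)
step 6: Δleader=(-15.000, -12.000, -41.000°), engaged; cmd=(-44.500, -11.500, -124.000°) → follower=(-84.500, -29.500, 67.000°)
step 7: Δleader=(-7.000, -17.000, -42.000°), engaged; cmd=(-20.500, -16.500, -127.000°) → follower=(-105.000, -46.000, -60.000°)
step 8: Δleader=(-8.000, 13.000, 12.000°), engaged; cmd=(-23.500, 13.500, 35.000°) → follower=(-128.500, -32.500, -25.000°)

-2.000 -28.000 -47.000
-2.000 -28.000 -47.000
-2.000 -28.000 -47.000
7.500 -43.500 75.000
7.500 -43.500 75.000
-40.000 -18.000 191.000
-84.500 -29.500 67.000
-105.000 -46.000 -60.000
-128.500 -32.500 -25.000


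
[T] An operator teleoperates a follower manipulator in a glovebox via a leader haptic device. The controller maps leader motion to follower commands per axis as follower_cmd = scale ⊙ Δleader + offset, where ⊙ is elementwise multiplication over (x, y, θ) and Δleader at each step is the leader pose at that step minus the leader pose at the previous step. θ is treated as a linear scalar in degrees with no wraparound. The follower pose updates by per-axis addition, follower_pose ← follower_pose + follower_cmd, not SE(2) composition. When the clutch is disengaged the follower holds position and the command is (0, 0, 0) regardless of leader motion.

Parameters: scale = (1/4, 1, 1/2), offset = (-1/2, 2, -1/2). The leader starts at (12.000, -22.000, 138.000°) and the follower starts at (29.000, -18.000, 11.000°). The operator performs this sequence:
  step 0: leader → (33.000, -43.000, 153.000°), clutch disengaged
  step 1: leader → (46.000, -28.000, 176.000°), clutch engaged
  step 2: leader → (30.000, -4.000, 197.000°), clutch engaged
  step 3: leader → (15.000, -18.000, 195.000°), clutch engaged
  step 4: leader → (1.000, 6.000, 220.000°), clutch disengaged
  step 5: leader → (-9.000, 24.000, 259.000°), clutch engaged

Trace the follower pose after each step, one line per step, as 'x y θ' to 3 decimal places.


step 0: Δleader=(21.000, -21.000, 15.000°), disengaged; cmd=(0,0,0) → follower holds at (29.000, -18.000, 11.000°)
step 1: Δleader=(13.000, 15.000, 23.000°), engaged; cmd=(2.750, 17.000, 11.000°) → follower=(31.750, -1.000, 22.000°)
step 2: Δleader=(-16.000, 24.000, 21.000°), engaged; cmd=(-4.500, 26.000, 10.000°) → follower=(27.250, 25.000, 32.000°)
step 3: Δleader=(-15.000, -14.000, -2.000°), engaged; cmd=(-4.250, -12.000, -1.500°) → follower=(23.000, 13.000, 30.500°)
step 4: Δleader=(-14.000, 24.000, 25.000°), disengaged; cmd=(0,0,0) → follower holds at (23.000, 13.000, 30.500°)
step 5: Δleader=(-10.000, 18.000, 39.000°), engaged; cmd=(-3.000, 20.000, 19.000°) → follower=(20.000, 33.000, 49.500°)

29.000 -18.000 11.000
31.750 -1.000 22.000
27.250 25.000 32.000
23.000 13.000 30.500
23.000 13.000 30.500
20.000 33.000 49.500


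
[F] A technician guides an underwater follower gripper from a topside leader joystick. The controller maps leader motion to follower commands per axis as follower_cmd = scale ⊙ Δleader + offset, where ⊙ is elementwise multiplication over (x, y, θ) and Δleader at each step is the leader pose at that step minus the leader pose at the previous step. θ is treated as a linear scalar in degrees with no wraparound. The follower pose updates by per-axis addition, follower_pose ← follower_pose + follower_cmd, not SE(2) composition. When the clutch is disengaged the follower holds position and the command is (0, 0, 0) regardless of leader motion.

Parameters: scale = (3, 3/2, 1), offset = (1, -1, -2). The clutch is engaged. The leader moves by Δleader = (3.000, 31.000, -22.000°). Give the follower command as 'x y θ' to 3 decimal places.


10.000 45.500 -24.000

axis x: 3·3.000 + 1 = 10.000
axis y: 3/2·31.000 + -1 = 45.500
axis θ: 1·-22.000 + -2 = -24.000


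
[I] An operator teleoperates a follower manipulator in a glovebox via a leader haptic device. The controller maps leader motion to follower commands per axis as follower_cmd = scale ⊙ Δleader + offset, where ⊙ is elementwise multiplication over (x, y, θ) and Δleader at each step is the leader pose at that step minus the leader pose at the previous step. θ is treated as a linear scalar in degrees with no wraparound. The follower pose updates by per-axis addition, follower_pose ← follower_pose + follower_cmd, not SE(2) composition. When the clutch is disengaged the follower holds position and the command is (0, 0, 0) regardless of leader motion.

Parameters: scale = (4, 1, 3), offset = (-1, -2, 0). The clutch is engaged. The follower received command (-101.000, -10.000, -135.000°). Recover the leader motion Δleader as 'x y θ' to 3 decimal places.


axis x: (-101.000 − -1) / (4) = -25.000
axis y: (-10.000 − -2) / (1) = -8.000
axis θ: (-135.000 − 0) / (3) = -45.000

-25.000 -8.000 -45.000


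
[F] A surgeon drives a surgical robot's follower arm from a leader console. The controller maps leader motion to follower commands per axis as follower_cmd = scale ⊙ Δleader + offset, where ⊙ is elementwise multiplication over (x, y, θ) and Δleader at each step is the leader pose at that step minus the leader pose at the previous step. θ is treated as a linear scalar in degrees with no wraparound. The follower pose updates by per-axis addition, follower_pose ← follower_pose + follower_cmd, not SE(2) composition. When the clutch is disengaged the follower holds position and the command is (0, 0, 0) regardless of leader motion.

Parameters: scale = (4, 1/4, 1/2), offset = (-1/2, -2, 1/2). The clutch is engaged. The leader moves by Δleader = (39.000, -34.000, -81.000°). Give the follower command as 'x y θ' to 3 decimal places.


155.500 -10.500 -40.000

axis x: 4·39.000 + -1/2 = 155.500
axis y: 1/4·-34.000 + -2 = -10.500
axis θ: 1/2·-81.000 + 1/2 = -40.000


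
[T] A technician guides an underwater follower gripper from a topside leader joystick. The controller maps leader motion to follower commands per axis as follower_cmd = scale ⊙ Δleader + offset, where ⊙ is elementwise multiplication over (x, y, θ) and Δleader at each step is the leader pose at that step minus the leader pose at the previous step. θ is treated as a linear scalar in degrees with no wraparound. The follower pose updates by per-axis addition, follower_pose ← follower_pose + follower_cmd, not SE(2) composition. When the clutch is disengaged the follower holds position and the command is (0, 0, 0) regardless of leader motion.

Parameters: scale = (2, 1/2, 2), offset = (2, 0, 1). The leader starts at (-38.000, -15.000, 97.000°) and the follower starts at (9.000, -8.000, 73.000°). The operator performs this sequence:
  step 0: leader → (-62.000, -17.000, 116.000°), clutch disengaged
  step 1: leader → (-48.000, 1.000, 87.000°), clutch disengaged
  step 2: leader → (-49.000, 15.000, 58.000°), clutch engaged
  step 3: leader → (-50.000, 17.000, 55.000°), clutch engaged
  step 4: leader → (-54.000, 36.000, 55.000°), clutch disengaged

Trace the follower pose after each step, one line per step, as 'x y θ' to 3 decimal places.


9.000 -8.000 73.000
9.000 -8.000 73.000
9.000 -1.000 16.000
9.000 0.000 11.000
9.000 0.000 11.000

step 0: Δleader=(-24.000, -2.000, 19.000°), disengaged; cmd=(0,0,0) → follower holds at (9.000, -8.000, 73.000°)
step 1: Δleader=(14.000, 18.000, -29.000°), disengaged; cmd=(0,0,0) → follower holds at (9.000, -8.000, 73.000°)
step 2: Δleader=(-1.000, 14.000, -29.000°), engaged; cmd=(0.000, 7.000, -57.000°) → follower=(9.000, -1.000, 16.000°)
step 3: Δleader=(-1.000, 2.000, -3.000°), engaged; cmd=(0.000, 1.000, -5.000°) → follower=(9.000, 0.000, 11.000°)
step 4: Δleader=(-4.000, 19.000, 0.000°), disengaged; cmd=(0,0,0) → follower holds at (9.000, 0.000, 11.000°)


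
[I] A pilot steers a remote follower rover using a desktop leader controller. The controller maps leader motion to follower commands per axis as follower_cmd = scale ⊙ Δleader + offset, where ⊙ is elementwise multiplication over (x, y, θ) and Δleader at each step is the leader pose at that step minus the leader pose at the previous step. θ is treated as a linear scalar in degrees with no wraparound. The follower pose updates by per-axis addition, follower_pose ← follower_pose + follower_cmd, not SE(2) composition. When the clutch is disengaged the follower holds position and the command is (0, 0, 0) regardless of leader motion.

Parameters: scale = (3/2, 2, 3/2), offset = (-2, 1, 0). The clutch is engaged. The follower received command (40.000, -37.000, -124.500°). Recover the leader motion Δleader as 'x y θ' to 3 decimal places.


28.000 -19.000 -83.000

axis x: (40.000 − -2) / (3/2) = 28.000
axis y: (-37.000 − 1) / (2) = -19.000
axis θ: (-124.500 − 0) / (3/2) = -83.000


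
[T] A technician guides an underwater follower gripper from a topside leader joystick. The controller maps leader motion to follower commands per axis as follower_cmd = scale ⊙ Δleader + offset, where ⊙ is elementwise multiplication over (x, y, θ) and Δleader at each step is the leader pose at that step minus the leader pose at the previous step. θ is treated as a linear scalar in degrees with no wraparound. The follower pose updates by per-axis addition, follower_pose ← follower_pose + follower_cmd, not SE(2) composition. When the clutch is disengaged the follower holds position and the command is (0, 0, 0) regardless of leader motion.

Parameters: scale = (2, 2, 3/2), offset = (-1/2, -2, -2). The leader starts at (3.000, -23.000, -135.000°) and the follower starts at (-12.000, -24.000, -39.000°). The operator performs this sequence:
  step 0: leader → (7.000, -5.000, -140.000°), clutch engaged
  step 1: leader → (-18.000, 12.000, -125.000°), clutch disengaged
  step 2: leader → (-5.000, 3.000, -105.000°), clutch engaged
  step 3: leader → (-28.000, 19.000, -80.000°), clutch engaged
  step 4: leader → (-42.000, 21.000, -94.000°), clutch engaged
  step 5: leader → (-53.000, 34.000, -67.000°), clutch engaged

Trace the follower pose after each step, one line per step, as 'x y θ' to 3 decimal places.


step 0: Δleader=(4.000, 18.000, -5.000°), engaged; cmd=(7.500, 34.000, -9.500°) → follower=(-4.500, 10.000, -48.500°)
step 1: Δleader=(-25.000, 17.000, 15.000°), disengaged; cmd=(0,0,0) → follower holds at (-4.500, 10.000, -48.500°)
step 2: Δleader=(13.000, -9.000, 20.000°), engaged; cmd=(25.500, -20.000, 28.000°) → follower=(21.000, -10.000, -20.500°)
step 3: Δleader=(-23.000, 16.000, 25.000°), engaged; cmd=(-46.500, 30.000, 35.500°) → follower=(-25.500, 20.000, 15.000°)
step 4: Δleader=(-14.000, 2.000, -14.000°), engaged; cmd=(-28.500, 2.000, -23.000°) → follower=(-54.000, 22.000, -8.000°)
step 5: Δleader=(-11.000, 13.000, 27.000°), engaged; cmd=(-22.500, 24.000, 38.500°) → follower=(-76.500, 46.000, 30.500°)

-4.500 10.000 -48.500
-4.500 10.000 -48.500
21.000 -10.000 -20.500
-25.500 20.000 15.000
-54.000 22.000 -8.000
-76.500 46.000 30.500


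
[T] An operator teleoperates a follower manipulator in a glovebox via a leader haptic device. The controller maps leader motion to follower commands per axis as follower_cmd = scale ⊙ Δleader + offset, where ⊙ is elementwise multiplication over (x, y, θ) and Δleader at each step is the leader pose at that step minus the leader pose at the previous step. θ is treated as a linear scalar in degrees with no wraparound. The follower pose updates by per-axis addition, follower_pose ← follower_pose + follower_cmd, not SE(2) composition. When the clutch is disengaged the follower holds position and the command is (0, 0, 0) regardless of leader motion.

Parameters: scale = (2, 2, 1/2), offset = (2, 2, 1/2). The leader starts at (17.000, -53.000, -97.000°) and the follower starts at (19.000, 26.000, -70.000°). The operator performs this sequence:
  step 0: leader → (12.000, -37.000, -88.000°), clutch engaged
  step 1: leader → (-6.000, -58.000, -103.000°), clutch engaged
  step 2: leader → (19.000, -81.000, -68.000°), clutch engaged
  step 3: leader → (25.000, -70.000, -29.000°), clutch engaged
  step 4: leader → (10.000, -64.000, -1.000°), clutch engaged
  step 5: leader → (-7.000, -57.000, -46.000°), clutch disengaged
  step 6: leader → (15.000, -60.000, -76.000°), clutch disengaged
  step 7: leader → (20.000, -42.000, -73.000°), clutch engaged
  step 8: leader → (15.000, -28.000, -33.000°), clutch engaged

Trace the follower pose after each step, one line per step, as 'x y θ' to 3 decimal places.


11.000 60.000 -65.000
-23.000 20.000 -72.000
29.000 -24.000 -54.000
43.000 0.000 -34.000
15.000 14.000 -19.500
15.000 14.000 -19.500
15.000 14.000 -19.500
27.000 52.000 -17.500
19.000 82.000 3.000

step 0: Δleader=(-5.000, 16.000, 9.000°), engaged; cmd=(-8.000, 34.000, 5.000°) → follower=(11.000, 60.000, -65.000°)
step 1: Δleader=(-18.000, -21.000, -15.000°), engaged; cmd=(-34.000, -40.000, -7.000°) → follower=(-23.000, 20.000, -72.000°)
step 2: Δleader=(25.000, -23.000, 35.000°), engaged; cmd=(52.000, -44.000, 18.000°) → follower=(29.000, -24.000, -54.000°)
step 3: Δleader=(6.000, 11.000, 39.000°), engaged; cmd=(14.000, 24.000, 20.000°) → follower=(43.000, 0.000, -34.000°)
step 4: Δleader=(-15.000, 6.000, 28.000°), engaged; cmd=(-28.000, 14.000, 14.500°) → follower=(15.000, 14.000, -19.500°)
step 5: Δleader=(-17.000, 7.000, -45.000°), disengaged; cmd=(0,0,0) → follower holds at (15.000, 14.000, -19.500°)
step 6: Δleader=(22.000, -3.000, -30.000°), disengaged; cmd=(0,0,0) → follower holds at (15.000, 14.000, -19.500°)
step 7: Δleader=(5.000, 18.000, 3.000°), engaged; cmd=(12.000, 38.000, 2.000°) → follower=(27.000, 52.000, -17.500°)
step 8: Δleader=(-5.000, 14.000, 40.000°), engaged; cmd=(-8.000, 30.000, 20.500°) → follower=(19.000, 82.000, 3.000°)


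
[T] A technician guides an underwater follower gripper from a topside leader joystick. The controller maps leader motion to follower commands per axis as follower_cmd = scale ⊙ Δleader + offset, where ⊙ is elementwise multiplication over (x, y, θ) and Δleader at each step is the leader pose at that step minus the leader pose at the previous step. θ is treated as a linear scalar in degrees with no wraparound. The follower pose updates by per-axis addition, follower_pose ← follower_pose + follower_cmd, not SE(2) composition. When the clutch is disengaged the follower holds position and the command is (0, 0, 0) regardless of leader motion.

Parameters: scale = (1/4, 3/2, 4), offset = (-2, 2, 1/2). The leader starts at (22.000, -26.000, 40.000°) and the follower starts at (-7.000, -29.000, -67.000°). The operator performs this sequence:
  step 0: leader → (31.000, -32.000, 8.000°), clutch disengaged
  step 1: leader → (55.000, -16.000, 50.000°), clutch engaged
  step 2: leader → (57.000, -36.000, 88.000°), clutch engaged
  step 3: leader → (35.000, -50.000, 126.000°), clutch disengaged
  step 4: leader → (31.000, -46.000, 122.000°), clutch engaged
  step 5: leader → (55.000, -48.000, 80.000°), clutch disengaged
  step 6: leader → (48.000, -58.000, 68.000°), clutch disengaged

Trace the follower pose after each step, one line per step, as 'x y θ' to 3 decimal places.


step 0: Δleader=(9.000, -6.000, -32.000°), disengaged; cmd=(0,0,0) → follower holds at (-7.000, -29.000, -67.000°)
step 1: Δleader=(24.000, 16.000, 42.000°), engaged; cmd=(4.000, 26.000, 168.500°) → follower=(-3.000, -3.000, 101.500°)
step 2: Δleader=(2.000, -20.000, 38.000°), engaged; cmd=(-1.500, -28.000, 152.500°) → follower=(-4.500, -31.000, 254.000°)
step 3: Δleader=(-22.000, -14.000, 38.000°), disengaged; cmd=(0,0,0) → follower holds at (-4.500, -31.000, 254.000°)
step 4: Δleader=(-4.000, 4.000, -4.000°), engaged; cmd=(-3.000, 8.000, -15.500°) → follower=(-7.500, -23.000, 238.500°)
step 5: Δleader=(24.000, -2.000, -42.000°), disengaged; cmd=(0,0,0) → follower holds at (-7.500, -23.000, 238.500°)
step 6: Δleader=(-7.000, -10.000, -12.000°), disengaged; cmd=(0,0,0) → follower holds at (-7.500, -23.000, 238.500°)

-7.000 -29.000 -67.000
-3.000 -3.000 101.500
-4.500 -31.000 254.000
-4.500 -31.000 254.000
-7.500 -23.000 238.500
-7.500 -23.000 238.500
-7.500 -23.000 238.500


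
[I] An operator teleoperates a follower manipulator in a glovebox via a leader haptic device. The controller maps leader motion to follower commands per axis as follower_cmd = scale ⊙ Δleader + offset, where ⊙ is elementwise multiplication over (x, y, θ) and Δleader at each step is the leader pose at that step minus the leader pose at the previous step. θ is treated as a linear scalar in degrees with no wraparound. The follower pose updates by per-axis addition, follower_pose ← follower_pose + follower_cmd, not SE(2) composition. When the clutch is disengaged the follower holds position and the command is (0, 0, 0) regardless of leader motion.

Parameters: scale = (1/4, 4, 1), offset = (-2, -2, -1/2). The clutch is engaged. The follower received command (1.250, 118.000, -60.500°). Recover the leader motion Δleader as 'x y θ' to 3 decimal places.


axis x: (1.250 − -2) / (1/4) = 13.000
axis y: (118.000 − -2) / (4) = 30.000
axis θ: (-60.500 − -1/2) / (1) = -60.000

13.000 30.000 -60.000


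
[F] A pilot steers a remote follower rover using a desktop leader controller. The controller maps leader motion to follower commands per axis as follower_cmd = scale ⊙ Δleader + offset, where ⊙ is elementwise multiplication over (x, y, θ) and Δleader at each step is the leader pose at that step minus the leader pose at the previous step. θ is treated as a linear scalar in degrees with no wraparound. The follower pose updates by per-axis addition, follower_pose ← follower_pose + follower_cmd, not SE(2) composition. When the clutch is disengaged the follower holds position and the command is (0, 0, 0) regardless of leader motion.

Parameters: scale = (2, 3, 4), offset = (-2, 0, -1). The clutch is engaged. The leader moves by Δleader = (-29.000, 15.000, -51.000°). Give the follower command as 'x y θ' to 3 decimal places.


axis x: 2·-29.000 + -2 = -60.000
axis y: 3·15.000 + 0 = 45.000
axis θ: 4·-51.000 + -1 = -205.000

-60.000 45.000 -205.000


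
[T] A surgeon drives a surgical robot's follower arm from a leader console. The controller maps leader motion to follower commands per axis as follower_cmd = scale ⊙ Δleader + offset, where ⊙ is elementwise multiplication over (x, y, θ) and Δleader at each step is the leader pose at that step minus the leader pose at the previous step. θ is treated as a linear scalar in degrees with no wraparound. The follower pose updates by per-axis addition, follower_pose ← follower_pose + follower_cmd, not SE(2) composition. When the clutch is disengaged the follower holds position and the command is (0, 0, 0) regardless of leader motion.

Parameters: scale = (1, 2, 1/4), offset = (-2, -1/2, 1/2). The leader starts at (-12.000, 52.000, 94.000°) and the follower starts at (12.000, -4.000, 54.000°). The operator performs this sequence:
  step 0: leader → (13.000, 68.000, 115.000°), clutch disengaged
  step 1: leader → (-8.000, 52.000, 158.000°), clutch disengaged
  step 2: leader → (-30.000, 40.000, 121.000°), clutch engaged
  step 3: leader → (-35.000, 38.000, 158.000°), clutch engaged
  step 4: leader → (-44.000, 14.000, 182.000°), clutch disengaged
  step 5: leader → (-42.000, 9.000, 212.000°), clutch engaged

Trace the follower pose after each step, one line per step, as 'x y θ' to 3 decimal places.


step 0: Δleader=(25.000, 16.000, 21.000°), disengaged; cmd=(0,0,0) → follower holds at (12.000, -4.000, 54.000°)
step 1: Δleader=(-21.000, -16.000, 43.000°), disengaged; cmd=(0,0,0) → follower holds at (12.000, -4.000, 54.000°)
step 2: Δleader=(-22.000, -12.000, -37.000°), engaged; cmd=(-24.000, -24.500, -8.750°) → follower=(-12.000, -28.500, 45.250°)
step 3: Δleader=(-5.000, -2.000, 37.000°), engaged; cmd=(-7.000, -4.500, 9.750°) → follower=(-19.000, -33.000, 55.000°)
step 4: Δleader=(-9.000, -24.000, 24.000°), disengaged; cmd=(0,0,0) → follower holds at (-19.000, -33.000, 55.000°)
step 5: Δleader=(2.000, -5.000, 30.000°), engaged; cmd=(0.000, -10.500, 8.000°) → follower=(-19.000, -43.500, 63.000°)

12.000 -4.000 54.000
12.000 -4.000 54.000
-12.000 -28.500 45.250
-19.000 -33.000 55.000
-19.000 -33.000 55.000
-19.000 -43.500 63.000


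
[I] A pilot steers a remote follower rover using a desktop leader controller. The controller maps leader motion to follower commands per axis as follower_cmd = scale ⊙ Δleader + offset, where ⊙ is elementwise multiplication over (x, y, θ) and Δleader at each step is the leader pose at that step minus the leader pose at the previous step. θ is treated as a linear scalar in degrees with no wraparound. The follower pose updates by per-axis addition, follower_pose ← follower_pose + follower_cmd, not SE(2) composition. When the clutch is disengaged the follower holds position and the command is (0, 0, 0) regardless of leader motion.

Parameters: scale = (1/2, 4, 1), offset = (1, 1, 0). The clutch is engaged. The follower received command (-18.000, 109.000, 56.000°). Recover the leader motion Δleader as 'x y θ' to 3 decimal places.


-38.000 27.000 56.000

axis x: (-18.000 − 1) / (1/2) = -38.000
axis y: (109.000 − 1) / (4) = 27.000
axis θ: (56.000 − 0) / (1) = 56.000


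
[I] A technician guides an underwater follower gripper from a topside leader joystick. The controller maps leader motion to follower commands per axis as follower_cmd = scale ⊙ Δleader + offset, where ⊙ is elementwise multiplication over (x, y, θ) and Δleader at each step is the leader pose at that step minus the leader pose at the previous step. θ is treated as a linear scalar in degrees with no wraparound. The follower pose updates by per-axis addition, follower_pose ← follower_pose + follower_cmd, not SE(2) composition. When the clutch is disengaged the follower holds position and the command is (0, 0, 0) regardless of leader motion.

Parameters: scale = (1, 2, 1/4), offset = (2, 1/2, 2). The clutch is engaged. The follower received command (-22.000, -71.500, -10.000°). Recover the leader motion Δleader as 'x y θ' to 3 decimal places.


-24.000 -36.000 -48.000

axis x: (-22.000 − 2) / (1) = -24.000
axis y: (-71.500 − 1/2) / (2) = -36.000
axis θ: (-10.000 − 2) / (1/4) = -48.000


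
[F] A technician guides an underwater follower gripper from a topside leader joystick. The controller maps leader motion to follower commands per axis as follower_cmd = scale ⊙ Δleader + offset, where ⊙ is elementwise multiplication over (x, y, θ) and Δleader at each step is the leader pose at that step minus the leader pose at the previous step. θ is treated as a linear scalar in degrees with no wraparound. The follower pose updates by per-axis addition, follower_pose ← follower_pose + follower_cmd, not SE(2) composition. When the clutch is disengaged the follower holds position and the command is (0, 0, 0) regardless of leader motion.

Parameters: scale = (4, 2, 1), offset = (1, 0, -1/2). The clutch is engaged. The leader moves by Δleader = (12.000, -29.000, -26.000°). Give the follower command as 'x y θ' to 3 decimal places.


axis x: 4·12.000 + 1 = 49.000
axis y: 2·-29.000 + 0 = -58.000
axis θ: 1·-26.000 + -1/2 = -26.500

49.000 -58.000 -26.500


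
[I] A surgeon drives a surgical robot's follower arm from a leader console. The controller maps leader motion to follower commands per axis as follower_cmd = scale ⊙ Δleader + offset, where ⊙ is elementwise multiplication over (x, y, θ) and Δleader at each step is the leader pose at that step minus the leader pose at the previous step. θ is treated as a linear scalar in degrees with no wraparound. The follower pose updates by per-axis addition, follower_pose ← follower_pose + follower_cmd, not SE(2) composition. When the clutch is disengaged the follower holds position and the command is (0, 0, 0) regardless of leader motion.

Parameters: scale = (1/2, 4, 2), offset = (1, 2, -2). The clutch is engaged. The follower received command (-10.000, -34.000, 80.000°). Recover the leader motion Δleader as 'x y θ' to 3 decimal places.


-22.000 -9.000 41.000

axis x: (-10.000 − 1) / (1/2) = -22.000
axis y: (-34.000 − 2) / (4) = -9.000
axis θ: (80.000 − -2) / (2) = 41.000


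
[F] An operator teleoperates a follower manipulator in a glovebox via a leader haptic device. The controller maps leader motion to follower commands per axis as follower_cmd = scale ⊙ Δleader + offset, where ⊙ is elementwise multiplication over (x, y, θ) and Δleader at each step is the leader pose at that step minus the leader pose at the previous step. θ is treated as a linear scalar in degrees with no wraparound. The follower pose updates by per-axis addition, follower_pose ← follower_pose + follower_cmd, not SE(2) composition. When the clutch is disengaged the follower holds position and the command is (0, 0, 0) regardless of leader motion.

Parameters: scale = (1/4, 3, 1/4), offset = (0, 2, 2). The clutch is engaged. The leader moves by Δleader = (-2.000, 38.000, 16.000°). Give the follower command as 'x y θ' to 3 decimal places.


-0.500 116.000 6.000

axis x: 1/4·-2.000 + 0 = -0.500
axis y: 3·38.000 + 2 = 116.000
axis θ: 1/4·16.000 + 2 = 6.000


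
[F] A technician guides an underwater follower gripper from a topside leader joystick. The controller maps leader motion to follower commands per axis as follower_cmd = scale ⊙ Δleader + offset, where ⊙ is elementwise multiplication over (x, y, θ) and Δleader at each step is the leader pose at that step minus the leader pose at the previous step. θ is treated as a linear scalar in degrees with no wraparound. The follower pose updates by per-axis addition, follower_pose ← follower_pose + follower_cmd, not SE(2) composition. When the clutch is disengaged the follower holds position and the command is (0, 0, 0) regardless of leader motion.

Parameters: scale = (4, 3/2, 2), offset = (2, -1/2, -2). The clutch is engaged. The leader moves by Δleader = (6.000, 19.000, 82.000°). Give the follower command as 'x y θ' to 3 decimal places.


26.000 28.000 162.000

axis x: 4·6.000 + 2 = 26.000
axis y: 3/2·19.000 + -1/2 = 28.000
axis θ: 2·82.000 + -2 = 162.000


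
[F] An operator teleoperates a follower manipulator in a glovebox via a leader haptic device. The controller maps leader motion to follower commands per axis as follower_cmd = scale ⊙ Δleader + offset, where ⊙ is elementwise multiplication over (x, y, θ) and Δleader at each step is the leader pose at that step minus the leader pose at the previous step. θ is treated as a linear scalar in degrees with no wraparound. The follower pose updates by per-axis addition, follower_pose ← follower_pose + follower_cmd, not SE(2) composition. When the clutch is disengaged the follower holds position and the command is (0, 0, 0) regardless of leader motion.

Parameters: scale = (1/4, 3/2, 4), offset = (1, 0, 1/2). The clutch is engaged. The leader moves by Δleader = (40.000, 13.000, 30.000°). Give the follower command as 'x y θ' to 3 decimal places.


axis x: 1/4·40.000 + 1 = 11.000
axis y: 3/2·13.000 + 0 = 19.500
axis θ: 4·30.000 + 1/2 = 120.500

11.000 19.500 120.500


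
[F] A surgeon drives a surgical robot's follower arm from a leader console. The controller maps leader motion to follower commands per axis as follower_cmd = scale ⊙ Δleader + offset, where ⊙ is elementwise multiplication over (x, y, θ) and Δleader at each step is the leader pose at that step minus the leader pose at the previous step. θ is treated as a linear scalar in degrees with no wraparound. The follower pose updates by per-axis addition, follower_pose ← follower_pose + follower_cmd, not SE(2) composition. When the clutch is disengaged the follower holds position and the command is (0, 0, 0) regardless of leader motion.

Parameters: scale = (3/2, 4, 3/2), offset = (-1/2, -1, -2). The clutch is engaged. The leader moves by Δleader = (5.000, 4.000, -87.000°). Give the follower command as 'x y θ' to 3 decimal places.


axis x: 3/2·5.000 + -1/2 = 7.000
axis y: 4·4.000 + -1 = 15.000
axis θ: 3/2·-87.000 + -2 = -132.500

7.000 15.000 -132.500


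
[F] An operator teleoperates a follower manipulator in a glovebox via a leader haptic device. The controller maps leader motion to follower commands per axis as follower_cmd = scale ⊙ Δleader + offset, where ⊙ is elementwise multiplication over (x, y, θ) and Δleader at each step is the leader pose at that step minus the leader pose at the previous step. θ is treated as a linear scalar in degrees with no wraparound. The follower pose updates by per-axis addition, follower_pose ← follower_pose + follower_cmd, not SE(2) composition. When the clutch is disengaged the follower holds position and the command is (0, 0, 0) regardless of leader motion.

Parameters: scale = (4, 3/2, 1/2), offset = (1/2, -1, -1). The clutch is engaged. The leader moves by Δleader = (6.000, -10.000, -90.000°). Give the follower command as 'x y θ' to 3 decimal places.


axis x: 4·6.000 + 1/2 = 24.500
axis y: 3/2·-10.000 + -1 = -16.000
axis θ: 1/2·-90.000 + -1 = -46.000

24.500 -16.000 -46.000


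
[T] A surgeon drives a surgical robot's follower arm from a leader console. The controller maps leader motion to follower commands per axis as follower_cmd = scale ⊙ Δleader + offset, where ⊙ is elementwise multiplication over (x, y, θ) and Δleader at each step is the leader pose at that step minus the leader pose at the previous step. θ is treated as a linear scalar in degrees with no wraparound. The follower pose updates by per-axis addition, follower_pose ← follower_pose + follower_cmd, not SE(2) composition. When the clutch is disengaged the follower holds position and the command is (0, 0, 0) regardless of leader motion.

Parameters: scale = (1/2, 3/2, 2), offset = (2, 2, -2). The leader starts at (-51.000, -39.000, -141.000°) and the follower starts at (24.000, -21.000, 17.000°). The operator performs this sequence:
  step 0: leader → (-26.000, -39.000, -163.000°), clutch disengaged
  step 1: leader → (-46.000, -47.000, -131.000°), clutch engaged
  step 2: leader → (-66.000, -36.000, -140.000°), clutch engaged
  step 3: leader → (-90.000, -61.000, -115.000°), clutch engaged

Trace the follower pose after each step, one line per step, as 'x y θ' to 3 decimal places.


step 0: Δleader=(25.000, 0.000, -22.000°), disengaged; cmd=(0,0,0) → follower holds at (24.000, -21.000, 17.000°)
step 1: Δleader=(-20.000, -8.000, 32.000°), engaged; cmd=(-8.000, -10.000, 62.000°) → follower=(16.000, -31.000, 79.000°)
step 2: Δleader=(-20.000, 11.000, -9.000°), engaged; cmd=(-8.000, 18.500, -20.000°) → follower=(8.000, -12.500, 59.000°)
step 3: Δleader=(-24.000, -25.000, 25.000°), engaged; cmd=(-10.000, -35.500, 48.000°) → follower=(-2.000, -48.000, 107.000°)

24.000 -21.000 17.000
16.000 -31.000 79.000
8.000 -12.500 59.000
-2.000 -48.000 107.000
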